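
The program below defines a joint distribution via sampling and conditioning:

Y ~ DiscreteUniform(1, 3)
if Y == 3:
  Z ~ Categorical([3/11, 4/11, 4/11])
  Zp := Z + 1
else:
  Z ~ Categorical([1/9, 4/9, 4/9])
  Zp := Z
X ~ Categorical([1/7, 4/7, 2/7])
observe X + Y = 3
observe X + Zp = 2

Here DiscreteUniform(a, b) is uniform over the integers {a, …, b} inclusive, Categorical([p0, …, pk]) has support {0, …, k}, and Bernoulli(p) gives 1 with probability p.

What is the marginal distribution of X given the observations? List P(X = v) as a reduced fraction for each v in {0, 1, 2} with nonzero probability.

P(X=0) = 2/13, P(X=1) = 88/117, P(X=2) = 11/117

Enumerate traces; 3 have nonzero weight after conditioning:
  (Y=1, Z=0, X=2) weight 2/189
  (Y=2, Z=1, X=1) weight 16/189
  (Y=3, Z=1, X=0) weight 4/231
Group by X:
  weight(X=0) = 4/231
  weight(X=1) = 16/189
  weight(X=2) = 2/189
Total weight = 4/231 + 16/189 + 2/189 = 26/231
P(X=0 | obs) = 4/231 / 26/231 = 2/13
P(X=1 | obs) = 16/189 / 26/231 = 88/117
P(X=2 | obs) = 2/189 / 26/231 = 11/117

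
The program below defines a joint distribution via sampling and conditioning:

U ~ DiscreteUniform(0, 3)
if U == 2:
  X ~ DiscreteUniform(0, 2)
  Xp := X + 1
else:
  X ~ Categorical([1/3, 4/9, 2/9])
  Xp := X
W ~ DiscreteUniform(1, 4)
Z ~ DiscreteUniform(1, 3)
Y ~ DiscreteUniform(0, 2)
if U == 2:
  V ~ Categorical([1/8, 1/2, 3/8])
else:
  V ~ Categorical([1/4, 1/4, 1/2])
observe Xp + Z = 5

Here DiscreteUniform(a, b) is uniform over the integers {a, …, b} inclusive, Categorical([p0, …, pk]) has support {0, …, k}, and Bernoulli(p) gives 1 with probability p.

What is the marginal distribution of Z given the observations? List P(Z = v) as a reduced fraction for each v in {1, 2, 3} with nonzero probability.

Enumerate traces; 180 have nonzero weight after conditioning:
  (U=0, X=2, W=1, Z=3, Y=0, V=0) weight 1/2592
  (U=0, X=2, W=1, Z=3, Y=0, V=1) weight 1/2592
  (U=0, X=2, W=1, Z=3, Y=0, V=2) weight 1/1296
  (U=0, X=2, W=1, Z=3, Y=1, V=0) weight 1/2592
  (U=0, X=2, W=1, Z=3, Y=1, V=1) weight 1/2592
  (U=0, X=2, W=1, Z=3, Y=1, V=2) weight 1/1296
  (U=0, X=2, W=1, Z=3, Y=2, V=0) weight 1/2592
  (U=0, X=2, W=1, Z=3, Y=2, V=1) weight 1/2592
  (U=2, X=2, W=1, Z=2, Y=0, V=0) weight 1/3456
  … 171 more
Group by Z:
  weight(Z=2) = 1/36
  weight(Z=3) = 1/12
Total weight = 1/36 + 1/12 = 1/9
P(Z=2 | obs) = 1/36 / 1/9 = 1/4
P(Z=3 | obs) = 1/12 / 1/9 = 3/4

P(Z=2) = 1/4, P(Z=3) = 3/4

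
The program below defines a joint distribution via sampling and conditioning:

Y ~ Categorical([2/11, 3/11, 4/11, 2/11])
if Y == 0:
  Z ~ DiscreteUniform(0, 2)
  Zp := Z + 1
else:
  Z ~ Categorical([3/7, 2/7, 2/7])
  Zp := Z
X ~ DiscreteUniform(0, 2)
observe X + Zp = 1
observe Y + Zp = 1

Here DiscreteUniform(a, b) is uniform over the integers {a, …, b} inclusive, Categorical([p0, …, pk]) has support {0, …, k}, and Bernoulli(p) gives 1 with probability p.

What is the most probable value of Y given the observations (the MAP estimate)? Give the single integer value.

Enumerate traces; 2 have nonzero weight after conditioning:
  (Y=0, Z=0, X=0) weight 2/99
  (Y=1, Z=0, X=1) weight 3/77
Group by Y:
  weight(Y=0) = 2/99
  weight(Y=1) = 3/77
Total weight = 2/99 + 3/77 = 41/693
P(Y=0 | obs) = 2/99 / 41/693 = 14/41
P(Y=1 | obs) = 3/77 / 41/693 = 27/41
argmax = 1

argmax_v P(Y = v | obs) = 1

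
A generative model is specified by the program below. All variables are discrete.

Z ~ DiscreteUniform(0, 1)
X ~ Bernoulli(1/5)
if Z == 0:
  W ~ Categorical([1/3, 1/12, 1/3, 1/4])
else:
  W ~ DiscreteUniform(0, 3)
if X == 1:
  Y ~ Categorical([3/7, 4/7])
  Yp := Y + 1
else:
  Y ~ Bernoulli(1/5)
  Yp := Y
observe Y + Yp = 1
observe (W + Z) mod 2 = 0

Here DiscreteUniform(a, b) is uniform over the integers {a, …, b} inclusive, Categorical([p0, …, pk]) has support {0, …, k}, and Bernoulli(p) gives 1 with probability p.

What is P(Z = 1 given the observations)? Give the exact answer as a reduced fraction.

P(Z = 1 | obs) = 3/7

Enumerate traces; 4 have nonzero weight after conditioning:
  (Z=0, X=1, W=0, Y=0) weight 1/70
  (Z=0, X=1, W=2, Y=0) weight 1/70
  (Z=1, X=1, W=1, Y=0) weight 3/280
  (Z=1, X=1, W=3, Y=0) weight 3/280
Group by Z:
  weight(Z=0) = 1/35
  weight(Z=1) = 3/140
Total weight = 1/35 + 3/140 = 1/20
P(Z=0 | obs) = 1/35 / 1/20 = 4/7
P(Z=1 | obs) = 3/140 / 1/20 = 3/7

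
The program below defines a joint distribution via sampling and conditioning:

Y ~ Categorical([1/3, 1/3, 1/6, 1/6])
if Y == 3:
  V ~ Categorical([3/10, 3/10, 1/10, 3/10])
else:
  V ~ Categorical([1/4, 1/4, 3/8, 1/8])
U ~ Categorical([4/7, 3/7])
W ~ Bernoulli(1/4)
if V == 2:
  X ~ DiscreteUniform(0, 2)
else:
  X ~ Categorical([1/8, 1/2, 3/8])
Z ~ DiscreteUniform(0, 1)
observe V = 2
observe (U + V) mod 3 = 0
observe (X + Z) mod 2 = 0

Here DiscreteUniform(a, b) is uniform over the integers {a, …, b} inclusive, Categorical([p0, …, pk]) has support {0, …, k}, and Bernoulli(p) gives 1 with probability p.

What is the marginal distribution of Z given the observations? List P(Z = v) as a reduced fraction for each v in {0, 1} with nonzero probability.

P(Z=0) = 2/3, P(Z=1) = 1/3

Enumerate traces; 24 have nonzero weight after conditioning:
  (Y=0, V=2, U=1, W=0, X=0, Z=0) weight 3/448
  (Y=0, V=2, U=1, W=0, X=1, Z=1) weight 3/448
  (Y=0, V=2, U=1, W=0, X=2, Z=0) weight 3/448
  (Y=0, V=2, U=1, W=1, X=0, Z=0) weight 1/448
  (Y=0, V=2, U=1, W=1, X=1, Z=1) weight 1/448
  (Y=0, V=2, U=1, W=1, X=2, Z=0) weight 1/448
  (Y=1, V=2, U=1, W=0, X=0, Z=0) weight 3/448
  (Y=1, V=2, U=1, W=0, X=1, Z=1) weight 3/448
  … 16 more
Group by Z:
  weight(Z=0) = 79/1680
  weight(Z=1) = 79/3360
Total weight = 79/1680 + 79/3360 = 79/1120
P(Z=0 | obs) = 79/1680 / 79/1120 = 2/3
P(Z=1 | obs) = 79/3360 / 79/1120 = 1/3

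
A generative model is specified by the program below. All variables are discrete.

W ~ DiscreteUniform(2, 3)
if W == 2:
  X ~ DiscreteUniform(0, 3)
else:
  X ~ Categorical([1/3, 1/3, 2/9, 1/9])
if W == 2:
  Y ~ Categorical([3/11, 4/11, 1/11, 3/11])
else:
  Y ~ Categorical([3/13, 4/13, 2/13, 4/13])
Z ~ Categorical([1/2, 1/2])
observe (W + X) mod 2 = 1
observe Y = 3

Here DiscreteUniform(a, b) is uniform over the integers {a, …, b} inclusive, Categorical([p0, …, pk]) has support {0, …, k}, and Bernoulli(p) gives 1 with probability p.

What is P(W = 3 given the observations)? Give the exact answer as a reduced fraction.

P(W = 3 | obs) = 440/791

Enumerate traces; 8 have nonzero weight after conditioning:
  (W=2, X=1, Y=3, Z=0) weight 3/176
  (W=2, X=1, Y=3, Z=1) weight 3/176
  (W=2, X=3, Y=3, Z=0) weight 3/176
  (W=2, X=3, Y=3, Z=1) weight 3/176
  (W=3, X=0, Y=3, Z=0) weight 1/39
  (W=3, X=0, Y=3, Z=1) weight 1/39
  (W=3, X=2, Y=3, Z=0) weight 2/117
  (W=3, X=2, Y=3, Z=1) weight 2/117
Group by W:
  weight(W=2) = 3/44
  weight(W=3) = 10/117
Total weight = 3/44 + 10/117 = 791/5148
P(W=2 | obs) = 3/44 / 791/5148 = 351/791
P(W=3 | obs) = 10/117 / 791/5148 = 440/791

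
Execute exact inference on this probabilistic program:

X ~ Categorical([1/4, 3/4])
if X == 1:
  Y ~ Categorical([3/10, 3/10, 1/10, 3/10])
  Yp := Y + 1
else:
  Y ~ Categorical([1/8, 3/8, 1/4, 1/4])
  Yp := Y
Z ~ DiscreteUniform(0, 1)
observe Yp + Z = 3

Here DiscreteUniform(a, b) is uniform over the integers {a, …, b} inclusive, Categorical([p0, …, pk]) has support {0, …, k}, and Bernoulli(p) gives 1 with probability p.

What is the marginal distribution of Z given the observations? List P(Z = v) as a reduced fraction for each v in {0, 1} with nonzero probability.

Enumerate traces; 4 have nonzero weight after conditioning:
  (X=0, Y=2, Z=1) weight 1/32
  (X=0, Y=3, Z=0) weight 1/32
  (X=1, Y=1, Z=1) weight 9/80
  (X=1, Y=2, Z=0) weight 3/80
Group by Z:
  weight(Z=0) = 11/160
  weight(Z=1) = 23/160
Total weight = 11/160 + 23/160 = 17/80
P(Z=0 | obs) = 11/160 / 17/80 = 11/34
P(Z=1 | obs) = 23/160 / 17/80 = 23/34

P(Z=0) = 11/34, P(Z=1) = 23/34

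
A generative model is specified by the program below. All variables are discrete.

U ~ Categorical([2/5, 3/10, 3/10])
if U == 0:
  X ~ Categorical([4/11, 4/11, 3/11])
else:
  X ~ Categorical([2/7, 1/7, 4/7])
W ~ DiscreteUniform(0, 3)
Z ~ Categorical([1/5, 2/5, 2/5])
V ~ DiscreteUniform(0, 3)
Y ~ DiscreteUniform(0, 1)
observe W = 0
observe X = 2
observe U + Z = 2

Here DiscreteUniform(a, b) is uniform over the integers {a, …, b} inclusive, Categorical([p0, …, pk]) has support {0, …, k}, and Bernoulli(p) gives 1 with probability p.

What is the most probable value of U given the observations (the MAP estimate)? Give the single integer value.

argmax_v P(U = v | obs) = 1

Enumerate traces; 24 have nonzero weight after conditioning:
  (U=0, X=2, W=0, Z=2, V=0, Y=0) weight 3/2200
  (U=0, X=2, W=0, Z=2, V=0, Y=1) weight 3/2200
  (U=0, X=2, W=0, Z=2, V=1, Y=0) weight 3/2200
  (U=0, X=2, W=0, Z=2, V=1, Y=1) weight 3/2200
  (U=0, X=2, W=0, Z=2, V=2, Y=0) weight 3/2200
  (U=0, X=2, W=0, Z=2, V=2, Y=1) weight 3/2200
  (U=0, X=2, W=0, Z=2, V=3, Y=0) weight 3/2200
  (U=0, X=2, W=0, Z=2, V=3, Y=1) weight 3/2200
  (U=1, X=2, W=0, Z=1, V=0, Y=0) weight 3/1400
  (U=2, X=2, W=0, Z=0, V=0, Y=0) weight 3/2800
  … 14 more
Group by U:
  weight(U=0) = 3/275
  weight(U=1) = 3/175
  weight(U=2) = 3/350
Total weight = 3/275 + 3/175 + 3/350 = 141/3850
P(U=0 | obs) = 3/275 / 141/3850 = 14/47
P(U=1 | obs) = 3/175 / 141/3850 = 22/47
P(U=2 | obs) = 3/350 / 141/3850 = 11/47
argmax = 1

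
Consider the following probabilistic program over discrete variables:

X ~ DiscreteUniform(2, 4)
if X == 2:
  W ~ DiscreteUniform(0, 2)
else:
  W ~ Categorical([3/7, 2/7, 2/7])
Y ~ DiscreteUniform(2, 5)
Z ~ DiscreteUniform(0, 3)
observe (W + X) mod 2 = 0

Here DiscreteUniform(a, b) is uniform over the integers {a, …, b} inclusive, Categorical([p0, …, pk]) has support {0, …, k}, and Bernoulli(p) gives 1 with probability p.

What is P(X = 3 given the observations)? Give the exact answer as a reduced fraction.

P(X = 3 | obs) = 6/35

Enumerate traces; 80 have nonzero weight after conditioning:
  (X=2, W=0, Y=2, Z=0) weight 1/144
  (X=2, W=0, Y=2, Z=1) weight 1/144
  (X=2, W=0, Y=2, Z=2) weight 1/144
  (X=2, W=0, Y=2, Z=3) weight 1/144
  (X=2, W=0, Y=3, Z=0) weight 1/144
  (X=2, W=0, Y=3, Z=1) weight 1/144
  (X=2, W=0, Y=3, Z=2) weight 1/144
  (X=2, W=0, Y=3, Z=3) weight 1/144
  (X=3, W=1, Y=2, Z=0) weight 1/168
  (X=4, W=0, Y=2, Z=0) weight 1/112
  … 70 more
Group by X:
  weight(X=2) = 2/9
  weight(X=3) = 2/21
  weight(X=4) = 5/21
Total weight = 2/9 + 2/21 + 5/21 = 5/9
P(X=2 | obs) = 2/9 / 5/9 = 2/5
P(X=3 | obs) = 2/21 / 5/9 = 6/35
P(X=4 | obs) = 5/21 / 5/9 = 3/7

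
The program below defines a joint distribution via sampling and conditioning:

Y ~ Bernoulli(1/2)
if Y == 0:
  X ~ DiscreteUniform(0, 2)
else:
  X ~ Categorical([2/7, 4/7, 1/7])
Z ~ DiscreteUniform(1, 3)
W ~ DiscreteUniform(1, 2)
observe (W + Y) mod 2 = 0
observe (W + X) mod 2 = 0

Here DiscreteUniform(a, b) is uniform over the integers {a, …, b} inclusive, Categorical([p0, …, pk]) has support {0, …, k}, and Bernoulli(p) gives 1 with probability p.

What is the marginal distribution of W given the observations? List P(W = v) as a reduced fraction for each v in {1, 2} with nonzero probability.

Enumerate traces; 9 have nonzero weight after conditioning:
  (Y=0, X=0, Z=1, W=2) weight 1/36
  (Y=0, X=0, Z=2, W=2) weight 1/36
  (Y=0, X=0, Z=3, W=2) weight 1/36
  (Y=0, X=2, Z=1, W=2) weight 1/36
  (Y=0, X=2, Z=2, W=2) weight 1/36
  (Y=0, X=2, Z=3, W=2) weight 1/36
  (Y=1, X=1, Z=1, W=1) weight 1/21
  (Y=1, X=1, Z=2, W=1) weight 1/21
  … 1 more
Group by W:
  weight(W=1) = 1/7
  weight(W=2) = 1/6
Total weight = 1/7 + 1/6 = 13/42
P(W=1 | obs) = 1/7 / 13/42 = 6/13
P(W=2 | obs) = 1/6 / 13/42 = 7/13

P(W=1) = 6/13, P(W=2) = 7/13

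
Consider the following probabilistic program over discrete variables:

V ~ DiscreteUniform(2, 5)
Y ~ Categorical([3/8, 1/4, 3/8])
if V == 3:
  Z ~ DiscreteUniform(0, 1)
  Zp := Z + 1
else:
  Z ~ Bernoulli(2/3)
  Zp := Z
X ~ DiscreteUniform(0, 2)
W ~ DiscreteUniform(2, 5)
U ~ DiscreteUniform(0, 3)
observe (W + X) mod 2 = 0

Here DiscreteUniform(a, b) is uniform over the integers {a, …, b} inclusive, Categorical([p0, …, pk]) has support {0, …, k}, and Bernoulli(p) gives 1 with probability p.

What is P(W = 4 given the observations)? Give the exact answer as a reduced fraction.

Enumerate traces; 576 have nonzero weight after conditioning:
  (V=2, Y=0, Z=0, X=0, W=2, U=0) weight 1/1536
  (V=2, Y=0, Z=0, X=0, W=2, U=1) weight 1/1536
  (V=2, Y=0, Z=0, X=0, W=2, U=2) weight 1/1536
  (V=2, Y=0, Z=0, X=0, W=2, U=3) weight 1/1536
  (V=2, Y=0, Z=0, X=0, W=4, U=0) weight 1/1536
  (V=2, Y=0, Z=0, X=0, W=4, U=1) weight 1/1536
  (V=2, Y=0, Z=0, X=0, W=4, U=2) weight 1/1536
  (V=2, Y=0, Z=0, X=0, W=4, U=3) weight 1/1536
  (V=2, Y=0, Z=0, X=1, W=3, U=0) weight 1/1536
  (V=2, Y=0, Z=0, X=1, W=5, U=0) weight 1/1536
  … 566 more
Group by W:
  weight(W=2) = 1/6
  weight(W=3) = 1/12
  weight(W=4) = 1/6
  weight(W=5) = 1/12
Total weight = 1/6 + 1/12 + 1/6 + 1/12 = 1/2
P(W=2 | obs) = 1/6 / 1/2 = 1/3
P(W=3 | obs) = 1/12 / 1/2 = 1/6
P(W=4 | obs) = 1/6 / 1/2 = 1/3
P(W=5 | obs) = 1/12 / 1/2 = 1/6

P(W = 4 | obs) = 1/3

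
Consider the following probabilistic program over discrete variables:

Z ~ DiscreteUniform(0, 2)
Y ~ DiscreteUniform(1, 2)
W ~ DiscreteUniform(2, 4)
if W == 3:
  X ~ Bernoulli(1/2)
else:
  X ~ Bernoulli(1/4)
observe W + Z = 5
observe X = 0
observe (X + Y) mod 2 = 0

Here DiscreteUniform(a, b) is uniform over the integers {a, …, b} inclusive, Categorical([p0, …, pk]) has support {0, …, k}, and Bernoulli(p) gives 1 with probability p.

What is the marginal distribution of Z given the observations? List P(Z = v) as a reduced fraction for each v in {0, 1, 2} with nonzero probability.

Enumerate traces; 2 have nonzero weight after conditioning:
  (Z=1, Y=2, W=4, X=0) weight 1/24
  (Z=2, Y=2, W=3, X=0) weight 1/36
Group by Z:
  weight(Z=1) = 1/24
  weight(Z=2) = 1/36
Total weight = 1/24 + 1/36 = 5/72
P(Z=1 | obs) = 1/24 / 5/72 = 3/5
P(Z=2 | obs) = 1/36 / 5/72 = 2/5

P(Z=1) = 3/5, P(Z=2) = 2/5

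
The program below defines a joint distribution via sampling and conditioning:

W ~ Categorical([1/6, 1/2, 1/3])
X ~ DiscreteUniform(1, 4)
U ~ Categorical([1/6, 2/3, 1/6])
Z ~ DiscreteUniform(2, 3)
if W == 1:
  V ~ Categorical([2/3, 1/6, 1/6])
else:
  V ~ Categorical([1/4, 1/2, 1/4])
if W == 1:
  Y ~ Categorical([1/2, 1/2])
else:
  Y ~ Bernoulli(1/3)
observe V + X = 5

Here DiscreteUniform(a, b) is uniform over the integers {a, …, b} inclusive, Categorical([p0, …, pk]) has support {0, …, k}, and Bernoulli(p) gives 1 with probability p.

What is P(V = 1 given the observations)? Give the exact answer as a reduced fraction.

P(V = 1 | obs) = 8/13

Enumerate traces; 72 have nonzero weight after conditioning:
  (W=0, X=3, U=0, Z=2, V=2, Y=0) weight 1/1728
  (W=0, X=3, U=0, Z=2, V=2, Y=1) weight 1/3456
  (W=0, X=3, U=0, Z=3, V=2, Y=0) weight 1/1728
  (W=0, X=3, U=0, Z=3, V=2, Y=1) weight 1/3456
  (W=0, X=3, U=1, Z=2, V=2, Y=0) weight 1/432
  (W=0, X=3, U=1, Z=2, V=2, Y=1) weight 1/864
  (W=0, X=3, U=1, Z=3, V=2, Y=0) weight 1/432
  (W=0, X=3, U=1, Z=3, V=2, Y=1) weight 1/864
  (W=0, X=4, U=0, Z=2, V=1, Y=0) weight 1/864
  … 63 more
Group by V:
  weight(V=1) = 1/12
  weight(V=2) = 5/96
Total weight = 1/12 + 5/96 = 13/96
P(V=1 | obs) = 1/12 / 13/96 = 8/13
P(V=2 | obs) = 5/96 / 13/96 = 5/13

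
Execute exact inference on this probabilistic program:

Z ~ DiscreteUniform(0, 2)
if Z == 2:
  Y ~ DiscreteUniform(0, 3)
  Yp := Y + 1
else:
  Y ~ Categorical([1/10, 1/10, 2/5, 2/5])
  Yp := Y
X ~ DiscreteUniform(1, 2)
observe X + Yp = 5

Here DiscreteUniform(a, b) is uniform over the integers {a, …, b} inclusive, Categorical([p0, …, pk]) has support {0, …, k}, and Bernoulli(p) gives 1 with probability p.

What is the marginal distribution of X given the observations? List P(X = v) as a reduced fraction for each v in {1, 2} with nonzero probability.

Enumerate traces; 4 have nonzero weight after conditioning:
  (Z=0, Y=3, X=2) weight 1/15
  (Z=1, Y=3, X=2) weight 1/15
  (Z=2, Y=2, X=2) weight 1/24
  (Z=2, Y=3, X=1) weight 1/24
Group by X:
  weight(X=1) = 1/24
  weight(X=2) = 7/40
Total weight = 1/24 + 7/40 = 13/60
P(X=1 | obs) = 1/24 / 13/60 = 5/26
P(X=2 | obs) = 7/40 / 13/60 = 21/26

P(X=1) = 5/26, P(X=2) = 21/26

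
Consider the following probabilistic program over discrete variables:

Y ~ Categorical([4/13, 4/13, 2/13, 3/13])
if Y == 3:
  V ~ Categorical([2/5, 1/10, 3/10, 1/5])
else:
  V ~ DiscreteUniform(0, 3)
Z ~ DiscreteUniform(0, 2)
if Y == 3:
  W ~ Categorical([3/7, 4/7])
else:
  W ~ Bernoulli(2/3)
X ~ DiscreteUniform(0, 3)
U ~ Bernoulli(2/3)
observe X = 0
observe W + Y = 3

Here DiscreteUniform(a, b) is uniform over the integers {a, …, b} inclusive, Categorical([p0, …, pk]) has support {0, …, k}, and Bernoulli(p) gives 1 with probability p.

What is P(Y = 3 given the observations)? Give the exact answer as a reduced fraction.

Enumerate traces; 48 have nonzero weight after conditioning:
  (Y=2, V=0, Z=0, W=1, X=0, U=0) weight 1/1404
  (Y=2, V=0, Z=0, W=1, X=0, U=1) weight 1/702
  (Y=2, V=0, Z=1, W=1, X=0, U=0) weight 1/1404
  (Y=2, V=0, Z=1, W=1, X=0, U=1) weight 1/702
  (Y=2, V=0, Z=2, W=1, X=0, U=0) weight 1/1404
  (Y=2, V=0, Z=2, W=1, X=0, U=1) weight 1/702
  (Y=2, V=1, Z=0, W=1, X=0, U=0) weight 1/1404
  (Y=2, V=1, Z=0, W=1, X=0, U=1) weight 1/702
  (Y=3, V=0, Z=0, W=0, X=0, U=0) weight 1/910
  … 39 more
Group by Y:
  weight(Y=2) = 1/39
  weight(Y=3) = 9/364
Total weight = 1/39 + 9/364 = 55/1092
P(Y=2 | obs) = 1/39 / 55/1092 = 28/55
P(Y=3 | obs) = 9/364 / 55/1092 = 27/55

P(Y = 3 | obs) = 27/55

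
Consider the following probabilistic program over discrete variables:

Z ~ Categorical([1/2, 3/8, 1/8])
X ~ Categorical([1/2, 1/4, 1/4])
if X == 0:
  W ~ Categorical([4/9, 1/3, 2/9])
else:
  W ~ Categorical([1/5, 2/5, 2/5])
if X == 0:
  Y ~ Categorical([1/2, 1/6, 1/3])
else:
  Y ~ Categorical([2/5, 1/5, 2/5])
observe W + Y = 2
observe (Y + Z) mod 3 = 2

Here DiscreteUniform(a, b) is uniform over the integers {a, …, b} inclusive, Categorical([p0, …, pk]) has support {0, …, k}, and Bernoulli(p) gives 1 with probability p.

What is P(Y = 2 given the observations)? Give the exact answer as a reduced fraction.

Enumerate traces; 9 have nonzero weight after conditioning:
  (Z=0, X=0, W=0, Y=2) weight 1/27
  (Z=0, X=1, W=0, Y=2) weight 1/100
  (Z=0, X=2, W=0, Y=2) weight 1/100
  (Z=1, X=0, W=1, Y=1) weight 1/96
  (Z=1, X=1, W=1, Y=1) weight 3/400
  (Z=1, X=2, W=1, Y=1) weight 3/400
  (Z=2, X=0, W=2, Y=0) weight 1/144
  (Z=2, X=1, W=2, Y=0) weight 1/200
  … 1 more
Group by Y:
  weight(Y=0) = 61/3600
  weight(Y=1) = 61/2400
  weight(Y=2) = 77/1350
Total weight = 61/3600 + 61/2400 + 77/1350 = 2147/21600
P(Y=0 | obs) = 61/3600 / 2147/21600 = 366/2147
P(Y=1 | obs) = 61/2400 / 2147/21600 = 549/2147
P(Y=2 | obs) = 77/1350 / 2147/21600 = 1232/2147

P(Y = 2 | obs) = 1232/2147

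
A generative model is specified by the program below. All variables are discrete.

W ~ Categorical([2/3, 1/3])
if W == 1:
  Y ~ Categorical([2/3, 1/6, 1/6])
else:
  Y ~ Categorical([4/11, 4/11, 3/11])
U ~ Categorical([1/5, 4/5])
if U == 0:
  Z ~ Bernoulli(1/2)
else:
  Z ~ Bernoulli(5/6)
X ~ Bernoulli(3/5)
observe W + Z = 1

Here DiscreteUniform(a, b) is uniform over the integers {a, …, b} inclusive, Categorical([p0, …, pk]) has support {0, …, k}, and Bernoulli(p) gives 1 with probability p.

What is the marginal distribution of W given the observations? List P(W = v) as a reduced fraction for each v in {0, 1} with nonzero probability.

P(W=0) = 46/53, P(W=1) = 7/53

Enumerate traces; 24 have nonzero weight after conditioning:
  (W=0, Y=0, U=0, Z=1, X=0) weight 8/825
  (W=0, Y=0, U=0, Z=1, X=1) weight 4/275
  (W=0, Y=0, U=1, Z=1, X=0) weight 32/495
  (W=0, Y=0, U=1, Z=1, X=1) weight 16/165
  (W=0, Y=1, U=0, Z=1, X=0) weight 8/825
  (W=0, Y=1, U=0, Z=1, X=1) weight 4/275
  (W=0, Y=1, U=1, Z=1, X=0) weight 32/495
  (W=0, Y=1, U=1, Z=1, X=1) weight 16/165
  (W=1, Y=0, U=0, Z=0, X=0) weight 2/225
  … 15 more
Group by W:
  weight(W=0) = 23/45
  weight(W=1) = 7/90
Total weight = 23/45 + 7/90 = 53/90
P(W=0 | obs) = 23/45 / 53/90 = 46/53
P(W=1 | obs) = 7/90 / 53/90 = 7/53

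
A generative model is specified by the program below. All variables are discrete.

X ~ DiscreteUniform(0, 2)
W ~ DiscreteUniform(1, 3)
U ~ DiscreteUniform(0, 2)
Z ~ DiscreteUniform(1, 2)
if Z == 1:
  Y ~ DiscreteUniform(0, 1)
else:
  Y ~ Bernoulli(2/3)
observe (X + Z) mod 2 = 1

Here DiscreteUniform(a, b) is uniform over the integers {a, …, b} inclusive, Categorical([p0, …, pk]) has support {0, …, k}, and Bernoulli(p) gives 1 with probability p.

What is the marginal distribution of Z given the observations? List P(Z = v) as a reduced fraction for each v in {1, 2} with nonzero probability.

Enumerate traces; 54 have nonzero weight after conditioning:
  (X=0, W=1, U=0, Z=1, Y=0) weight 1/108
  (X=0, W=1, U=0, Z=1, Y=1) weight 1/108
  (X=0, W=1, U=1, Z=1, Y=0) weight 1/108
  (X=0, W=1, U=1, Z=1, Y=1) weight 1/108
  (X=0, W=1, U=2, Z=1, Y=0) weight 1/108
  (X=0, W=1, U=2, Z=1, Y=1) weight 1/108
  (X=0, W=2, U=0, Z=1, Y=0) weight 1/108
  (X=0, W=2, U=0, Z=1, Y=1) weight 1/108
  (X=1, W=1, U=0, Z=2, Y=0) weight 1/162
  … 45 more
Group by Z:
  weight(Z=1) = 1/3
  weight(Z=2) = 1/6
Total weight = 1/3 + 1/6 = 1/2
P(Z=1 | obs) = 1/3 / 1/2 = 2/3
P(Z=2 | obs) = 1/6 / 1/2 = 1/3

P(Z=1) = 2/3, P(Z=2) = 1/3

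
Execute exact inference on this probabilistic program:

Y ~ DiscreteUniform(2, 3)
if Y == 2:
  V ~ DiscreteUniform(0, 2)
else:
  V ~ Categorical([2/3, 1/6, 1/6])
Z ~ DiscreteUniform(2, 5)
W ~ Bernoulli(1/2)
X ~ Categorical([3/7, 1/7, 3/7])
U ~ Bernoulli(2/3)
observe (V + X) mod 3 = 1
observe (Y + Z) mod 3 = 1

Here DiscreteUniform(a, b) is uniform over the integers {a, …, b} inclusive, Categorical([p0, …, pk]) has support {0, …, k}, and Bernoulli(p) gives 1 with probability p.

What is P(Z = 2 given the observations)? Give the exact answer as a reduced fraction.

Enumerate traces; 36 have nonzero weight after conditioning:
  (Y=2, V=0, Z=2, W=0, X=1, U=0) weight 1/1008
  (Y=2, V=0, Z=2, W=0, X=1, U=1) weight 1/504
  (Y=2, V=0, Z=2, W=1, X=1, U=0) weight 1/1008
  (Y=2, V=0, Z=2, W=1, X=1, U=1) weight 1/504
  (Y=2, V=0, Z=5, W=0, X=1, U=0) weight 1/1008
  (Y=2, V=0, Z=5, W=0, X=1, U=1) weight 1/504
  (Y=2, V=0, Z=5, W=1, X=1, U=0) weight 1/1008
  (Y=2, V=0, Z=5, W=1, X=1, U=1) weight 1/504
  (Y=3, V=0, Z=4, W=0, X=1, U=0) weight 1/504
  … 27 more
Group by Z:
  weight(Z=2) = 1/24
  weight(Z=4) = 5/168
  weight(Z=5) = 1/24
Total weight = 1/24 + 5/168 + 1/24 = 19/168
P(Z=2 | obs) = 1/24 / 19/168 = 7/19
P(Z=4 | obs) = 5/168 / 19/168 = 5/19
P(Z=5 | obs) = 1/24 / 19/168 = 7/19

P(Z = 2 | obs) = 7/19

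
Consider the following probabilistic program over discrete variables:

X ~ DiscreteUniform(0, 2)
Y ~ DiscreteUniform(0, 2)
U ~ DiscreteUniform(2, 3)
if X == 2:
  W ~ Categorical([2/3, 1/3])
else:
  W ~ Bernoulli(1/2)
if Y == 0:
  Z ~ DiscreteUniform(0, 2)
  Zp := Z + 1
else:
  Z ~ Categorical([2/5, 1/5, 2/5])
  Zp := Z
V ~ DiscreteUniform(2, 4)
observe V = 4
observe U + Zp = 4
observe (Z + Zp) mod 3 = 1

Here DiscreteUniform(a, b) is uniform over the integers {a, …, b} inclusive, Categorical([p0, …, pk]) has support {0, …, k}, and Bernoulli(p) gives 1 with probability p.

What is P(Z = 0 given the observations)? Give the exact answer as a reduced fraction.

Enumerate traces; 18 have nonzero weight after conditioning:
  (X=0, Y=0, U=3, W=0, Z=0, V=4) weight 1/324
  (X=0, Y=0, U=3, W=1, Z=0, V=4) weight 1/324
  (X=0, Y=1, U=2, W=0, Z=2, V=4) weight 1/270
  (X=0, Y=1, U=2, W=1, Z=2, V=4) weight 1/270
  (X=0, Y=2, U=2, W=0, Z=2, V=4) weight 1/270
  (X=0, Y=2, U=2, W=1, Z=2, V=4) weight 1/270
  (X=1, Y=0, U=3, W=0, Z=0, V=4) weight 1/324
  (X=1, Y=0, U=3, W=1, Z=0, V=4) weight 1/324
  … 10 more
Group by Z:
  weight(Z=0) = 1/54
  weight(Z=2) = 2/45
Total weight = 1/54 + 2/45 = 17/270
P(Z=0 | obs) = 1/54 / 17/270 = 5/17
P(Z=2 | obs) = 2/45 / 17/270 = 12/17

P(Z = 0 | obs) = 5/17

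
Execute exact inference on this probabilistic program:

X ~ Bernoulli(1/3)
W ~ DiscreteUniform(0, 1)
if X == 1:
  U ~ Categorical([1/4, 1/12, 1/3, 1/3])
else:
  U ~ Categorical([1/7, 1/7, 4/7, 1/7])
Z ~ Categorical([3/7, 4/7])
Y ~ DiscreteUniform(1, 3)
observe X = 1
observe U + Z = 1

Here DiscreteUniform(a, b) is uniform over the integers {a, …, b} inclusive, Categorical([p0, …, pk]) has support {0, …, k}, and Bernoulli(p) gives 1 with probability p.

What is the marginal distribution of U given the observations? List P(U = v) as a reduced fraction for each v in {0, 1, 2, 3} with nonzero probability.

P(U=0) = 4/5, P(U=1) = 1/5

Enumerate traces; 12 have nonzero weight after conditioning:
  (X=1, W=0, U=0, Z=1, Y=1) weight 1/126
  (X=1, W=0, U=0, Z=1, Y=2) weight 1/126
  (X=1, W=0, U=0, Z=1, Y=3) weight 1/126
  (X=1, W=0, U=1, Z=0, Y=1) weight 1/504
  (X=1, W=0, U=1, Z=0, Y=2) weight 1/504
  (X=1, W=0, U=1, Z=0, Y=3) weight 1/504
  (X=1, W=1, U=0, Z=1, Y=1) weight 1/126
  (X=1, W=1, U=0, Z=1, Y=2) weight 1/126
  … 4 more
Group by U:
  weight(U=0) = 1/21
  weight(U=1) = 1/84
Total weight = 1/21 + 1/84 = 5/84
P(U=0 | obs) = 1/21 / 5/84 = 4/5
P(U=1 | obs) = 1/84 / 5/84 = 1/5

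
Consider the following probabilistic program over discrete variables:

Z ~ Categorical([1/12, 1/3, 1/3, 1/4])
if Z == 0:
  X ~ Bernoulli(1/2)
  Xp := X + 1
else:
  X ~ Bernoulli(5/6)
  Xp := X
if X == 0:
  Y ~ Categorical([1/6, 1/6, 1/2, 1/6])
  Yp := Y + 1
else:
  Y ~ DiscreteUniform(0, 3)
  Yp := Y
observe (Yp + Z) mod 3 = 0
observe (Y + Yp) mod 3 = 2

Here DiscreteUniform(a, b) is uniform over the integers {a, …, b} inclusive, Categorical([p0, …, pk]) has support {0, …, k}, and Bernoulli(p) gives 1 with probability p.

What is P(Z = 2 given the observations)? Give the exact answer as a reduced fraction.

P(Z = 2 | obs) = 5/8

Enumerate traces; 3 have nonzero weight after conditioning:
  (Z=0, X=0, Y=2) weight 1/48
  (Z=2, X=1, Y=1) weight 5/72
  (Z=3, X=0, Y=2) weight 1/48
Group by Z:
  weight(Z=0) = 1/48
  weight(Z=2) = 5/72
  weight(Z=3) = 1/48
Total weight = 1/48 + 5/72 + 1/48 = 1/9
P(Z=0 | obs) = 1/48 / 1/9 = 3/16
P(Z=2 | obs) = 5/72 / 1/9 = 5/8
P(Z=3 | obs) = 1/48 / 1/9 = 3/16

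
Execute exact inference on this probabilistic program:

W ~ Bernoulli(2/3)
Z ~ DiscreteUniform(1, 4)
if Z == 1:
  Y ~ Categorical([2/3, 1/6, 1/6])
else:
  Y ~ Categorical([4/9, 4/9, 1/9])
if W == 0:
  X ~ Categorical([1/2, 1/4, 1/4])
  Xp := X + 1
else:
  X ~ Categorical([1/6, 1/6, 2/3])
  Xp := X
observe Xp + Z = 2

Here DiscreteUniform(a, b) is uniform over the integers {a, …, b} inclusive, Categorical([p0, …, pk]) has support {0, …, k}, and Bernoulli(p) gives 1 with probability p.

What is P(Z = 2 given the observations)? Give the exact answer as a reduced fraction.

Enumerate traces; 9 have nonzero weight after conditioning:
  (W=0, Z=1, Y=0, X=0) weight 1/36
  (W=0, Z=1, Y=1, X=0) weight 1/144
  (W=0, Z=1, Y=2, X=0) weight 1/144
  (W=1, Z=1, Y=0, X=1) weight 1/54
  (W=1, Z=1, Y=1, X=1) weight 1/216
  (W=1, Z=1, Y=2, X=1) weight 1/216
  (W=1, Z=2, Y=0, X=0) weight 1/81
  (W=1, Z=2, Y=1, X=0) weight 1/81
  … 1 more
Group by Z:
  weight(Z=1) = 5/72
  weight(Z=2) = 1/36
Total weight = 5/72 + 1/36 = 7/72
P(Z=1 | obs) = 5/72 / 7/72 = 5/7
P(Z=2 | obs) = 1/36 / 7/72 = 2/7

P(Z = 2 | obs) = 2/7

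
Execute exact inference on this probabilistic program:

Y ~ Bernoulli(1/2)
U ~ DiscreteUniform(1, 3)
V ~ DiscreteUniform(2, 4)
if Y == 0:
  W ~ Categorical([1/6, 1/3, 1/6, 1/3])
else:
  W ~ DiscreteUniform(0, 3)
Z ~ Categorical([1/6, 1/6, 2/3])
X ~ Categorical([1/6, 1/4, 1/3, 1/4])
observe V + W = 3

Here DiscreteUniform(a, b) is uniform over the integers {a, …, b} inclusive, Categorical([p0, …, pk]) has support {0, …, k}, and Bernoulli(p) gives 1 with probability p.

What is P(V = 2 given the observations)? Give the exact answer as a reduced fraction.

P(V = 2 | obs) = 7/12

Enumerate traces; 144 have nonzero weight after conditioning:
  (Y=0, U=1, V=2, W=1, Z=0, X=0) weight 1/1944
  (Y=0, U=1, V=2, W=1, Z=0, X=1) weight 1/1296
  (Y=0, U=1, V=2, W=1, Z=0, X=2) weight 1/972
  (Y=0, U=1, V=2, W=1, Z=0, X=3) weight 1/1296
  (Y=0, U=1, V=2, W=1, Z=1, X=0) weight 1/1944
  (Y=0, U=1, V=2, W=1, Z=1, X=1) weight 1/1296
  (Y=0, U=1, V=2, W=1, Z=1, X=2) weight 1/972
  (Y=0, U=1, V=2, W=1, Z=1, X=3) weight 1/1296
  (Y=0, U=1, V=3, W=0, Z=0, X=0) weight 1/3888
  … 135 more
Group by V:
  weight(V=2) = 7/72
  weight(V=3) = 5/72
Total weight = 7/72 + 5/72 = 1/6
P(V=2 | obs) = 7/72 / 1/6 = 7/12
P(V=3 | obs) = 5/72 / 1/6 = 5/12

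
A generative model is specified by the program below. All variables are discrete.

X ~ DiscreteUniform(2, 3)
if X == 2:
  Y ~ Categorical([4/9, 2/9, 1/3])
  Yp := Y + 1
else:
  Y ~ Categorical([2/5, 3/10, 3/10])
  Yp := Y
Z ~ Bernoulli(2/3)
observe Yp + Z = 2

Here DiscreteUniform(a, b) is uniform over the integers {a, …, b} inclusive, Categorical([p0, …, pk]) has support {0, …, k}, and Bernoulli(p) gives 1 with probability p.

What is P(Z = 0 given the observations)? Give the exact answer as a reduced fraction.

Enumerate traces; 4 have nonzero weight after conditioning:
  (X=2, Y=0, Z=1) weight 4/27
  (X=2, Y=1, Z=0) weight 1/27
  (X=3, Y=1, Z=1) weight 1/10
  (X=3, Y=2, Z=0) weight 1/20
Group by Z:
  weight(Z=0) = 47/540
  weight(Z=1) = 67/270
Total weight = 47/540 + 67/270 = 181/540
P(Z=0 | obs) = 47/540 / 181/540 = 47/181
P(Z=1 | obs) = 67/270 / 181/540 = 134/181

P(Z = 0 | obs) = 47/181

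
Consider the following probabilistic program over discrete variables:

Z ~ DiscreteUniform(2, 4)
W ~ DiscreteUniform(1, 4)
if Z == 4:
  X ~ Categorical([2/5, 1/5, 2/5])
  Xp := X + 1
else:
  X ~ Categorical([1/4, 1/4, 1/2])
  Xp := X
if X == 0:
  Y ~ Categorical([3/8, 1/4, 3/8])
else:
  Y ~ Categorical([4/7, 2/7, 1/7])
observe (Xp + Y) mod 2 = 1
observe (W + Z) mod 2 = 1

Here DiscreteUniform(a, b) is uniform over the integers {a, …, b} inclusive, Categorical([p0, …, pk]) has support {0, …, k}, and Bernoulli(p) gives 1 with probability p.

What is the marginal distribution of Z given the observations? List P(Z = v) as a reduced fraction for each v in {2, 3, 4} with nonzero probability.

P(Z=2) = 43/158, P(Z=3) = 43/158, P(Z=4) = 36/79

Enumerate traces; 26 have nonzero weight after conditioning:
  (Z=2, W=1, X=0, Y=1) weight 1/192
  (Z=2, W=1, X=1, Y=0) weight 1/84
  (Z=2, W=1, X=1, Y=2) weight 1/336
  (Z=2, W=1, X=2, Y=1) weight 1/84
  (Z=2, W=3, X=0, Y=1) weight 1/192
  (Z=2, W=3, X=1, Y=0) weight 1/84
  (Z=2, W=3, X=1, Y=2) weight 1/336
  (Z=2, W=3, X=2, Y=1) weight 1/84
  (Z=3, W=2, X=0, Y=1) weight 1/192
  (Z=4, W=1, X=0, Y=0) weight 1/80
  … 16 more
Group by Z:
  weight(Z=2) = 43/672
  weight(Z=3) = 43/672
  weight(Z=4) = 3/28
Total weight = 43/672 + 43/672 + 3/28 = 79/336
P(Z=2 | obs) = 43/672 / 79/336 = 43/158
P(Z=3 | obs) = 43/672 / 79/336 = 43/158
P(Z=4 | obs) = 3/28 / 79/336 = 36/79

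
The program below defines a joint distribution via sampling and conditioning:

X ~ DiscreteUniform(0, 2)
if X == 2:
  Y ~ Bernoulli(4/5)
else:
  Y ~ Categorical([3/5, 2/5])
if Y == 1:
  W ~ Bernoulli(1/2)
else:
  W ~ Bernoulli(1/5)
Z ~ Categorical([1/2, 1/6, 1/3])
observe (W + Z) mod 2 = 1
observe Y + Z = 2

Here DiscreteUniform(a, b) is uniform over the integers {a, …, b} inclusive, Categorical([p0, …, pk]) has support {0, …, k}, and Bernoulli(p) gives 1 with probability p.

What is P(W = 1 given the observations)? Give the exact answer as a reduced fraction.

Enumerate traces; 6 have nonzero weight after conditioning:
  (X=0, Y=0, W=1, Z=2) weight 1/75
  (X=0, Y=1, W=0, Z=1) weight 1/90
  (X=1, Y=0, W=1, Z=2) weight 1/75
  (X=1, Y=1, W=0, Z=1) weight 1/90
  (X=2, Y=0, W=1, Z=2) weight 1/225
  (X=2, Y=1, W=0, Z=1) weight 1/45
Group by W:
  weight(W=0) = 2/45
  weight(W=1) = 7/225
Total weight = 2/45 + 7/225 = 17/225
P(W=0 | obs) = 2/45 / 17/225 = 10/17
P(W=1 | obs) = 7/225 / 17/225 = 7/17

P(W = 1 | obs) = 7/17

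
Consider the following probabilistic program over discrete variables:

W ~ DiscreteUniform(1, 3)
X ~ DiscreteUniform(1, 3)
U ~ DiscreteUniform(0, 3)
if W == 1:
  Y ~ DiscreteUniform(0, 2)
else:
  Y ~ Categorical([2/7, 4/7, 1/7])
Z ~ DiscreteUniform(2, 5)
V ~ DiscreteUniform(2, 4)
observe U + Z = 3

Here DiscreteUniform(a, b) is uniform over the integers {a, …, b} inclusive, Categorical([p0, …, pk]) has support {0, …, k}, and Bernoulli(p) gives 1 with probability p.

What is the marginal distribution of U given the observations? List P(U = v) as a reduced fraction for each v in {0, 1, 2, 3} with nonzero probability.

P(U=0) = 1/2, P(U=1) = 1/2

Enumerate traces; 162 have nonzero weight after conditioning:
  (W=1, X=1, U=0, Y=0, Z=3, V=2) weight 1/1296
  (W=1, X=1, U=0, Y=0, Z=3, V=3) weight 1/1296
  (W=1, X=1, U=0, Y=0, Z=3, V=4) weight 1/1296
  (W=1, X=1, U=0, Y=1, Z=3, V=2) weight 1/1296
  (W=1, X=1, U=0, Y=1, Z=3, V=3) weight 1/1296
  (W=1, X=1, U=0, Y=1, Z=3, V=4) weight 1/1296
  (W=1, X=1, U=0, Y=2, Z=3, V=2) weight 1/1296
  (W=1, X=1, U=0, Y=2, Z=3, V=3) weight 1/1296
  (W=1, X=1, U=1, Y=0, Z=2, V=2) weight 1/1296
  … 153 more
Group by U:
  weight(U=0) = 1/16
  weight(U=1) = 1/16
Total weight = 1/16 + 1/16 = 1/8
P(U=0 | obs) = 1/16 / 1/8 = 1/2
P(U=1 | obs) = 1/16 / 1/8 = 1/2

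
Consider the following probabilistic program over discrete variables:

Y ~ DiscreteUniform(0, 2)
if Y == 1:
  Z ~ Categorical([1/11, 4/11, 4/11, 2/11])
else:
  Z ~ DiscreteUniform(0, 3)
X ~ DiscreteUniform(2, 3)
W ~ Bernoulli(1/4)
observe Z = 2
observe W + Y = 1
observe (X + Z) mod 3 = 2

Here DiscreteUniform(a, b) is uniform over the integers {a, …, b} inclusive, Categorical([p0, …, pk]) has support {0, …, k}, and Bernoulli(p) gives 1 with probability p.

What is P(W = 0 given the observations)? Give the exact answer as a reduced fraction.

Enumerate traces; 2 have nonzero weight after conditioning:
  (Y=0, Z=2, X=3, W=1) weight 1/96
  (Y=1, Z=2, X=3, W=0) weight 1/22
Group by W:
  weight(W=0) = 1/22
  weight(W=1) = 1/96
Total weight = 1/22 + 1/96 = 59/1056
P(W=0 | obs) = 1/22 / 59/1056 = 48/59
P(W=1 | obs) = 1/96 / 59/1056 = 11/59

P(W = 0 | obs) = 48/59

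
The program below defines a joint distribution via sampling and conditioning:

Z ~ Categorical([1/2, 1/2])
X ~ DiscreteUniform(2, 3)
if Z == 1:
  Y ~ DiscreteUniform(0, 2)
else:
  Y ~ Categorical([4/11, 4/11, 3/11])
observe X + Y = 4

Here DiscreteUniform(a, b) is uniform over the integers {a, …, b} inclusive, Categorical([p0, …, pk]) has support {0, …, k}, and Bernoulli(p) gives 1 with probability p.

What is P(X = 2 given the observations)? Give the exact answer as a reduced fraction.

P(X = 2 | obs) = 20/43

Enumerate traces; 4 have nonzero weight after conditioning:
  (Z=0, X=2, Y=2) weight 3/44
  (Z=0, X=3, Y=1) weight 1/11
  (Z=1, X=2, Y=2) weight 1/12
  (Z=1, X=3, Y=1) weight 1/12
Group by X:
  weight(X=2) = 5/33
  weight(X=3) = 23/132
Total weight = 5/33 + 23/132 = 43/132
P(X=2 | obs) = 5/33 / 43/132 = 20/43
P(X=3 | obs) = 23/132 / 43/132 = 23/43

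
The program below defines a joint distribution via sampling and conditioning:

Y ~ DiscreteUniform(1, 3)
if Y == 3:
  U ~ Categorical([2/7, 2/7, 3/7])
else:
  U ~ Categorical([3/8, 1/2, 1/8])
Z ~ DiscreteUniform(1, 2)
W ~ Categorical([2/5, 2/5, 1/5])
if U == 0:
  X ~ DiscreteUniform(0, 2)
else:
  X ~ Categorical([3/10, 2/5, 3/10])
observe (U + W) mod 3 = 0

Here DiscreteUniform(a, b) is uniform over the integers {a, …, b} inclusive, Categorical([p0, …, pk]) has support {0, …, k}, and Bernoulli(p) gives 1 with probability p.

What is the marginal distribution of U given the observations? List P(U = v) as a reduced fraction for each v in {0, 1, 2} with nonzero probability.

P(U=0) = 29/66, P(U=1) = 3/11, P(U=2) = 19/66

Enumerate traces; 54 have nonzero weight after conditioning:
  (Y=1, U=0, Z=1, W=0, X=0) weight 1/120
  (Y=1, U=0, Z=1, W=0, X=1) weight 1/120
  (Y=1, U=0, Z=1, W=0, X=2) weight 1/120
  (Y=1, U=0, Z=2, W=0, X=0) weight 1/120
  (Y=1, U=0, Z=2, W=0, X=1) weight 1/120
  (Y=1, U=0, Z=2, W=0, X=2) weight 1/120
  (Y=1, U=1, Z=1, W=2, X=0) weight 1/200
  (Y=1, U=1, Z=1, W=2, X=1) weight 1/150
  (Y=1, U=2, Z=1, W=1, X=0) weight 1/400
  … 45 more
Group by U:
  weight(U=0) = 29/210
  weight(U=1) = 3/35
  weight(U=2) = 19/210
Total weight = 29/210 + 3/35 + 19/210 = 11/35
P(U=0 | obs) = 29/210 / 11/35 = 29/66
P(U=1 | obs) = 3/35 / 11/35 = 3/11
P(U=2 | obs) = 19/210 / 11/35 = 19/66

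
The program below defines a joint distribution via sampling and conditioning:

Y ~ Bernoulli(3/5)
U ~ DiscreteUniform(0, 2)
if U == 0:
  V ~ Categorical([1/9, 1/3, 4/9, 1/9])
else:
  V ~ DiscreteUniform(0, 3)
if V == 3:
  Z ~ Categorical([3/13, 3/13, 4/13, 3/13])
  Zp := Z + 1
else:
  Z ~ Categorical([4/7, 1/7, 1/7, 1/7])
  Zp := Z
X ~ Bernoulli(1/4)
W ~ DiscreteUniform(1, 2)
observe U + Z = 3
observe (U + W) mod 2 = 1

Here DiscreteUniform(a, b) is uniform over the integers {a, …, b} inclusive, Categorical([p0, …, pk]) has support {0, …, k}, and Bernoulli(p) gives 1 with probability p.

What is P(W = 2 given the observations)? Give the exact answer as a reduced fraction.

Enumerate traces; 48 have nonzero weight after conditioning:
  (Y=0, U=0, V=0, Z=3, X=0, W=1) weight 1/1260
  (Y=0, U=0, V=0, Z=3, X=1, W=1) weight 1/3780
  (Y=0, U=0, V=1, Z=3, X=0, W=1) weight 1/420
  (Y=0, U=0, V=1, Z=3, X=1, W=1) weight 1/1260
  (Y=0, U=0, V=2, Z=3, X=0, W=1) weight 1/315
  (Y=0, U=0, V=2, Z=3, X=1, W=1) weight 1/945
  (Y=0, U=0, V=3, Z=3, X=0, W=1) weight 1/780
  (Y=0, U=0, V=3, Z=3, X=1, W=1) weight 1/2340
  (Y=0, U=1, V=0, Z=2, X=0, W=2) weight 1/560
  … 39 more
Group by W:
  weight(W=1) = 10/189
  weight(W=2) = 67/2184
Total weight = 10/189 + 67/2184 = 1643/19656
P(W=1 | obs) = 10/189 / 1643/19656 = 1040/1643
P(W=2 | obs) = 67/2184 / 1643/19656 = 603/1643

P(W = 2 | obs) = 603/1643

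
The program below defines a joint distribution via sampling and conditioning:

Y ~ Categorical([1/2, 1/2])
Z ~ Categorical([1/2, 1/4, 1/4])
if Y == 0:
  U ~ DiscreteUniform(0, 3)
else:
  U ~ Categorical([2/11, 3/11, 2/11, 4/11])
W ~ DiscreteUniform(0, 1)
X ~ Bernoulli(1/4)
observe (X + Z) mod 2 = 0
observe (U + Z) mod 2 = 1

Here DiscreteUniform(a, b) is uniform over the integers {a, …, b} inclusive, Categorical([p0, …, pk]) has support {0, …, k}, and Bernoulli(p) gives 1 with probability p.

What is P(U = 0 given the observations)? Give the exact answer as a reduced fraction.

P(U = 0 | obs) = 19/488

Enumerate traces; 24 have nonzero weight after conditioning:
  (Y=0, Z=0, U=1, W=0, X=0) weight 3/128
  (Y=0, Z=0, U=1, W=1, X=0) weight 3/128
  (Y=0, Z=0, U=3, W=0, X=0) weight 3/128
  (Y=0, Z=0, U=3, W=1, X=0) weight 3/128
  (Y=0, Z=1, U=0, W=0, X=1) weight 1/256
  (Y=0, Z=1, U=0, W=1, X=1) weight 1/256
  (Y=0, Z=1, U=2, W=0, X=1) weight 1/256
  (Y=0, Z=1, U=2, W=1, X=1) weight 1/256
  … 16 more
Group by U:
  weight(U=0) = 19/1408
  weight(U=1) = 207/1408
  weight(U=2) = 19/1408
  weight(U=3) = 243/1408
Total weight = 19/1408 + 207/1408 + 19/1408 + 243/1408 = 61/176
P(U=0 | obs) = 19/1408 / 61/176 = 19/488
P(U=1 | obs) = 207/1408 / 61/176 = 207/488
P(U=2 | obs) = 19/1408 / 61/176 = 19/488
P(U=3 | obs) = 243/1408 / 61/176 = 243/488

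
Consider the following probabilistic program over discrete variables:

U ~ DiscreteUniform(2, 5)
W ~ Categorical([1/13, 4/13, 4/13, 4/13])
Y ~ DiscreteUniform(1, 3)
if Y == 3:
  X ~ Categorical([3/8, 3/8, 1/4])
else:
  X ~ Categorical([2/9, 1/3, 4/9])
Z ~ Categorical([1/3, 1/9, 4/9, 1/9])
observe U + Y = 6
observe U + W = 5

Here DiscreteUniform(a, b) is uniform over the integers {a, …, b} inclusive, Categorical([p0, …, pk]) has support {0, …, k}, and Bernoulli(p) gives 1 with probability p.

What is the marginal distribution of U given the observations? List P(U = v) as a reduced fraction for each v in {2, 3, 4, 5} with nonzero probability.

Enumerate traces; 36 have nonzero weight after conditioning:
  (U=3, W=2, Y=3, X=0, Z=0) weight 1/312
  (U=3, W=2, Y=3, X=0, Z=1) weight 1/936
  (U=3, W=2, Y=3, X=0, Z=2) weight 1/234
  (U=3, W=2, Y=3, X=0, Z=3) weight 1/936
  (U=3, W=2, Y=3, X=1, Z=0) weight 1/312
  (U=3, W=2, Y=3, X=1, Z=1) weight 1/936
  (U=3, W=2, Y=3, X=1, Z=2) weight 1/234
  (U=3, W=2, Y=3, X=1, Z=3) weight 1/936
  (U=4, W=1, Y=2, X=0, Z=0) weight 2/1053
  (U=5, W=0, Y=1, X=0, Z=0) weight 1/2106
  … 26 more
Group by U:
  weight(U=3) = 1/39
  weight(U=4) = 1/39
  weight(U=5) = 1/156
Total weight = 1/39 + 1/39 + 1/156 = 3/52
P(U=3 | obs) = 1/39 / 3/52 = 4/9
P(U=4 | obs) = 1/39 / 3/52 = 4/9
P(U=5 | obs) = 1/156 / 3/52 = 1/9

P(U=3) = 4/9, P(U=4) = 4/9, P(U=5) = 1/9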